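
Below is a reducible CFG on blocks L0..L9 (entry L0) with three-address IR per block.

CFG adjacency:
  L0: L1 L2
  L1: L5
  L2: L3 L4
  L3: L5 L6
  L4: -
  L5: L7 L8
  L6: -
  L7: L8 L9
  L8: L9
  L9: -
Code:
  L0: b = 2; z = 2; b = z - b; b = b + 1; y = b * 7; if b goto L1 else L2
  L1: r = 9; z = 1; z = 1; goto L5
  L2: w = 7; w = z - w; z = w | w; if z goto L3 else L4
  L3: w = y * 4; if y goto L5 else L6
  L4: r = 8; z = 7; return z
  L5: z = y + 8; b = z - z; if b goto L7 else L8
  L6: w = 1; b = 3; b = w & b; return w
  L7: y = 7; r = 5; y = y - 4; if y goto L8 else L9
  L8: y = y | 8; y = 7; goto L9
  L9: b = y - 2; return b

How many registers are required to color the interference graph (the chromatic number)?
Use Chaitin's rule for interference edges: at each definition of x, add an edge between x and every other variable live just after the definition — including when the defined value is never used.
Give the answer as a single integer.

Per-block:
  L0 def {b,y,z} use ∅
  L1 def {r,z} use ∅
  L2 def {w,z} use {z}
  L3 def {w} use {y}
  L4 def {r,z} use ∅
  L5 def {b,z} use {y}
  L6 def {b,w} use ∅
  L7 def {r,y} use ∅
  L8 def {y} use {y}
  L9 def {b} use {y}

Liveness:
  live L0: ∅→{y,z}
  live L1: {y}→{y}
  live L2: {y,z}→{y}
  live L3: {y}→{y}
  live L4: ∅→∅
  live L5: {y}→{y}
  live L6: ∅→∅
  live L7: ∅→{y}
  live L8: {y}→{y}
  live L9: {y}→∅

Interfere edges:
  b — {w,y,z}
  r — {y}
  w — {b,y,z}
  y — {b,r,w,z}
  z — {b,w,y}

Colouring:
  {b,w,y,z} pairwise interfere (4-clique) ⇒ χ ≥ 4
  4-colouring: R0={y}  R1={b,r}  R2={w}  R3={z}
  χ = 4

Answer: 4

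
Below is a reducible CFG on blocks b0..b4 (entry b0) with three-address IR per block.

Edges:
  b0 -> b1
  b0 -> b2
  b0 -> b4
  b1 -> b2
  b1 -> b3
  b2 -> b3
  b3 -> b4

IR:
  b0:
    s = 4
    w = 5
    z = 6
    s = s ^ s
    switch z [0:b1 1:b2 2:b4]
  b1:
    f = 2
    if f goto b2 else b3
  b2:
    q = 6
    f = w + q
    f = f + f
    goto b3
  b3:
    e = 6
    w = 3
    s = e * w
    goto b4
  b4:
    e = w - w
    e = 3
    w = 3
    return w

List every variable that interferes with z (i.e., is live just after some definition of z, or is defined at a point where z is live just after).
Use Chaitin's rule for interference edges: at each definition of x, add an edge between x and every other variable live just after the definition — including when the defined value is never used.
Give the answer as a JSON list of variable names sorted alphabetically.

Answer: ["s", "w"]

Derivation:
Per-block:
  b0: def={s,w,z} ue=∅
  b1: def={f} ue=∅
  b2: def={f,q} ue={w}
  b3: def={e,s,w} ue=∅
  b4: def={e,w} ue={w}

Liveness:
  live b0: ∅→{w}
  live b1: {w}→{w}
  live b2: {w}→∅
  live b3: ∅→{w}
  live b4: {w}→∅

Interfere edges:
  e↔{w}
  f↔{w}
  q↔{w}
  s↔{w,z}
  w↔{e,f,q,s,z}
  z↔{s,w}

N(z) = ["s", "w"]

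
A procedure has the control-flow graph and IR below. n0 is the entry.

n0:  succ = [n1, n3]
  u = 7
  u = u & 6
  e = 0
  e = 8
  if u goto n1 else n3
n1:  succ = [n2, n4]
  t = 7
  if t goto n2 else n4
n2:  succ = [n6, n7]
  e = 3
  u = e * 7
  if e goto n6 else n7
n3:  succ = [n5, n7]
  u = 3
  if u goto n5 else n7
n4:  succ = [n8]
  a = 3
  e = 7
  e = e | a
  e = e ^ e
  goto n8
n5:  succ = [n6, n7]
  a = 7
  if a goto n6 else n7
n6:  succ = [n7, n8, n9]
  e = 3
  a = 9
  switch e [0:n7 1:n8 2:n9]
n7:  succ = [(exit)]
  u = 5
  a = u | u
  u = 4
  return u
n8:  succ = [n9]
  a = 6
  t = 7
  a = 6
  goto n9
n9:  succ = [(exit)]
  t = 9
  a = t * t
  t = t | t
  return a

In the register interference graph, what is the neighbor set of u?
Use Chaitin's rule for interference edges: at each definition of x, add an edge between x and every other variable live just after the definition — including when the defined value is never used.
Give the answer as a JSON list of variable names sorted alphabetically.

def/use:
  n0: {e,u} / ∅
  n1: {t} / ∅
  n2: {e,u} / ∅
  n3: {u} / ∅
  n4: {a,e} / ∅
  n5: {a} / ∅
  n6: {a,e} / ∅
  n7: {a,u} / ∅
  n8: {a,t} / ∅
  n9: {a,t} / ∅

Liveness:
  n0 li=∅ lo=∅
  n1 li=∅ lo=∅
  n2 li=∅ lo=∅
  n3 li=∅ lo=∅
  n4 li=∅ lo=∅
  n5 li=∅ lo=∅
  n6 li=∅ lo=∅
  n7 li=∅ lo=∅
  n8 li=∅ lo=∅
  n9 li=∅ lo=∅

Interfere edges:
  a↔{e,t}
  e↔{a,u}
  t↔{a}
  u↔{e}

N(u) = ["e"]

Answer: ["e"]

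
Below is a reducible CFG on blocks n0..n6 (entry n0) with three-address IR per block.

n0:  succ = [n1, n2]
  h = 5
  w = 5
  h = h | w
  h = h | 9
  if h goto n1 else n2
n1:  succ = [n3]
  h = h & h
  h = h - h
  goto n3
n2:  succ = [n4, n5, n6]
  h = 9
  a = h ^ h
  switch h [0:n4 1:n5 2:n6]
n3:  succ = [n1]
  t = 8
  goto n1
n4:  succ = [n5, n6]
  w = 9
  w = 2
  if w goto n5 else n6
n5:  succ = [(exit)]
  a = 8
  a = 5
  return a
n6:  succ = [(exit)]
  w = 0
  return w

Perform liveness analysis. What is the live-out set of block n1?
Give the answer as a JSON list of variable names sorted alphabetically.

Answer: ["h"]

Working:
def/use:
  n0: {h,w} / ∅
  n1: {h} / {h}
  n2: {a,h} / ∅
  n3: {t} / ∅
  n4: {w} / ∅
  n5: {a} / ∅
  n6: {w} / ∅

Liveness:
  live n0: ∅→{h}
  live n1: {h}→{h}
  live n2: ∅→∅
  live n3: {h}→{h}
  live n4: ∅→∅
  live n5: ∅→∅
  live n6: ∅→∅

live-out(n1) = ["h"]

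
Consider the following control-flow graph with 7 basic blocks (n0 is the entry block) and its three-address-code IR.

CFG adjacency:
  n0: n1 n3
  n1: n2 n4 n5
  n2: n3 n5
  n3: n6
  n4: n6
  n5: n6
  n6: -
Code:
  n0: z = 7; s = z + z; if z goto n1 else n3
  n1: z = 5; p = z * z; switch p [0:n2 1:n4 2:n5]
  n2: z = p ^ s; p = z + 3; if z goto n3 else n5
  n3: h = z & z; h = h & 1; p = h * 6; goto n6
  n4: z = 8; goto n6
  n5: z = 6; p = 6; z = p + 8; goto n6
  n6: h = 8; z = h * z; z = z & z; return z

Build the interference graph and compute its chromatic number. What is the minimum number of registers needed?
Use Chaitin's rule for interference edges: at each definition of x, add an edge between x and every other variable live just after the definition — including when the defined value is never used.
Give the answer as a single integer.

Answer: 3

Working:
Per-block:
  n0 def {s,z} use ∅
  n1 def {p,z} use ∅
  n2 def {p,z} use {p,s}
  n3 def {h,p} use {z}
  n4 def {z} use ∅
  n5 def {p,z} use ∅
  n6 def {h,z} use {z}

Live sets:
  n0: in=∅ out={s,z}
  n1: in={s} out={p,s}
  n2: in={p,s} out={z}
  n3: in={z} out={z}
  n4: in=∅ out={z}
  n5: in=∅ out={z}
  n6: in={z} out=∅

Interference:
  h — {z}
  p — {s,z}
  s — {p,z}
  z — {h,p,s}

Colouring:
  lower bound: {p,s,z} mutually conflict ⇒ χ ≥ 3
  3-colouring: c0={z}  c1={h,p}  c2={s}
  χ = 3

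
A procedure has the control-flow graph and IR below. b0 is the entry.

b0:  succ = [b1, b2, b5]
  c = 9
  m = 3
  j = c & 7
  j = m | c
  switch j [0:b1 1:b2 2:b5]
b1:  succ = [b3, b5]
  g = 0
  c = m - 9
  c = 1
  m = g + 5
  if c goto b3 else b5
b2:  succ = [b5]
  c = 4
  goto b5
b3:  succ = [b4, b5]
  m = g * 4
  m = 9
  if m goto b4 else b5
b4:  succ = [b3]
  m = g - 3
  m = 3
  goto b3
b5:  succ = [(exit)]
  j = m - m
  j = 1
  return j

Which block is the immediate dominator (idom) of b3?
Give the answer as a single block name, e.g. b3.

Answer: b1

Derivation:
idom tree: b1←b0 b2←b0 b3←b1 b4←b3 b5←b0
Dom at joins:
  b3: preds {b1,b4}: {b0,b1} ∩ {b0,b1,b3,b4} = {b0,b1}; idom=b1
  b5: preds {b0,b1,b2,b3}: {b0} ∩ {b0,b1} ∩ {b0,b2} ∩ {b0,b1,b3} = {b0}; idom=b0

idom(b3) = b1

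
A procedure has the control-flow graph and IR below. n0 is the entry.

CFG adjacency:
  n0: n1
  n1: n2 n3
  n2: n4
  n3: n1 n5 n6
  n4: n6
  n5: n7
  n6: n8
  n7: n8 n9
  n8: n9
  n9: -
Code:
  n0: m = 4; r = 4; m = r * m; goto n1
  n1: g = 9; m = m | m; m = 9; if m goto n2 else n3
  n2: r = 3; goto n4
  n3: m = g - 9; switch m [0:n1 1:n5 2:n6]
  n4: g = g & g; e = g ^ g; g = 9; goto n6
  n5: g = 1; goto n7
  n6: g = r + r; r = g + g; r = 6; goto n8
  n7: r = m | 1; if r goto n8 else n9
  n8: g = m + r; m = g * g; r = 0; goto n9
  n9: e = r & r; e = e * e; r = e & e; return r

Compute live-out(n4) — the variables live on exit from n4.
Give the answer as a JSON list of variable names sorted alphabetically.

Per-block:
  n0 def {m,r} use ∅
  n1 def {g,m} use {m}
  n2 def {r} use ∅
  n3 def {m} use {g}
  n4 def {e,g} use {g}
  n5 def {g} use ∅
  n6 def {g,r} use {r}
  n7 def {r} use {m}
  n8 def {g,m,r} use {m,r}
  n9 def {e,r} use {r}

Backward fixpoint:
  live n0: ∅→{m,r}
  live n1: {m,r}→{g,m,r}
  live n2: {g,m}→{g,m,r}
  live n3: {g,r}→{m,r}
  live n4: {g,m,r}→{m,r}
  live n5: {m}→{m}
  live n6: {m,r}→{m,r}
  live n7: {m}→{m,r}
  live n8: {m,r}→{r}
  live n9: {r}→∅

live-out(n4) = ["m", "r"]

Answer: ["m", "r"]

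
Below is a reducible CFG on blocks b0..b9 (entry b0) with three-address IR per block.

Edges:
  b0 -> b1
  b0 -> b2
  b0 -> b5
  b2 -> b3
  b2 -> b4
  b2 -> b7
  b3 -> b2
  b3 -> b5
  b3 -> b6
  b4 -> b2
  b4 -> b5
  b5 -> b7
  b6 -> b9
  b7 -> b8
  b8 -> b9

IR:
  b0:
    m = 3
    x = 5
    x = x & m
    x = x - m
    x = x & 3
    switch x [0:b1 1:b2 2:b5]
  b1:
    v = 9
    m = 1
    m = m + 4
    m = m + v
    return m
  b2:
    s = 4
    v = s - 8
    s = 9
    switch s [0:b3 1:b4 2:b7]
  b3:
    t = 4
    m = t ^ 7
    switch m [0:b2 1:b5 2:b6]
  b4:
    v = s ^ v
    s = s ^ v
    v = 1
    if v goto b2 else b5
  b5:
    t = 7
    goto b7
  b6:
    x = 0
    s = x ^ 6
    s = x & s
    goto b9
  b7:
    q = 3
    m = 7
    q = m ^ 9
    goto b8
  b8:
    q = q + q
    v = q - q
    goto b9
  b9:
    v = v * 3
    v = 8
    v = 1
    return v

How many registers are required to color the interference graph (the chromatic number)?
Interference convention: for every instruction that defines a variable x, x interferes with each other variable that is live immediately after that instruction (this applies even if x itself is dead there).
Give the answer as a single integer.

def/use:
  b0: def={m,x} ue=∅
  b1: def={m,v} ue=∅
  b2: def={s,v} ue=∅
  b3: def={m,t} ue=∅
  b4: def={s,v} ue={s,v}
  b5: def={t} ue=∅
  b6: def={s,x} ue=∅
  b7: def={m,q} ue=∅
  b8: def={q,v} ue={q}
  b9: def={v} ue={v}

Backward fixpoint:
  b0: in=∅ out=∅
  b1: in=∅ out=∅
  b2: in=∅ out={s,v}
  b3: in={v} out={v}
  b4: in={s,v} out=∅
  b5: in=∅ out=∅
  b6: in={v} out={v}
  b7: in=∅ out={q}
  b8: in={q} out={v}
  b9: in={v} out=∅

Interference:
  m↔{v,x}
  q↔∅
  s↔{v,x}
  t↔{v}
  v↔{m,s,t,x}
  x↔{m,s,v}

Chromatic number:
  lower bound: {m,v,x} mutually conflict ⇒ χ ≥ 3
  assign m→c2 q→c0 s→c2 t→c1 v→c0 x→c1 — no edge inside a register ⇒ χ ≤ 3
  χ = 3

Answer: 3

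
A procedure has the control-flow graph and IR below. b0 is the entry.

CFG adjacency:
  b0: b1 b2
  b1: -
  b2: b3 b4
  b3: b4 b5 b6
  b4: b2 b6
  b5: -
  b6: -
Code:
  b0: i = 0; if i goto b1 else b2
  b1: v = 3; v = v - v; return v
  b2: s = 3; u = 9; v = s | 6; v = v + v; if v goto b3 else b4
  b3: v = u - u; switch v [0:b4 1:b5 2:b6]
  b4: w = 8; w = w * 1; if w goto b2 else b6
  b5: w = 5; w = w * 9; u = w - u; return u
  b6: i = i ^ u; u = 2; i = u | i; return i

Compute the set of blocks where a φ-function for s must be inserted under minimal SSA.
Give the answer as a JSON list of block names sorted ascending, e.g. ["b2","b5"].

Answer: ["b2"]

Working:
idom tree: b1←b0 b2←b0 b3←b2 b4←b2 b5←b3 b6←b2
Join-block Dom:
  b2: preds {b0,b4}: {b0} ∩ {b0,b2,b4} = {b0}; idom=b0
  b4: preds {b2,b3}: {b0,b2} ∩ {b0,b2,b3} = {b0,b2}; idom=b2
  b6: preds {b3,b4}: {b0,b2,b3} ∩ {b0,b2,b4} = {b0,b2}; idom=b2

Frontier:
  join b2 pred b0: · stop@b0
  join b2 pred b4: b4→b2 stop@b0
  join b4 pred b2: · stop@b2
  join b4 pred b3: b3 stop@b2
  join b6 pred b3: b3 stop@b2
  join b6 pred b4: b4 stop@b2
  b0: DF=∅
  b1: DF=∅
  b2: DF={b2}
  b3: DF={b4,b6}
  b4: DF={b2,b6}
  b5: DF=∅
  b6: DF=∅

φ for s: defs {b2}
  DF⁺ = {b2}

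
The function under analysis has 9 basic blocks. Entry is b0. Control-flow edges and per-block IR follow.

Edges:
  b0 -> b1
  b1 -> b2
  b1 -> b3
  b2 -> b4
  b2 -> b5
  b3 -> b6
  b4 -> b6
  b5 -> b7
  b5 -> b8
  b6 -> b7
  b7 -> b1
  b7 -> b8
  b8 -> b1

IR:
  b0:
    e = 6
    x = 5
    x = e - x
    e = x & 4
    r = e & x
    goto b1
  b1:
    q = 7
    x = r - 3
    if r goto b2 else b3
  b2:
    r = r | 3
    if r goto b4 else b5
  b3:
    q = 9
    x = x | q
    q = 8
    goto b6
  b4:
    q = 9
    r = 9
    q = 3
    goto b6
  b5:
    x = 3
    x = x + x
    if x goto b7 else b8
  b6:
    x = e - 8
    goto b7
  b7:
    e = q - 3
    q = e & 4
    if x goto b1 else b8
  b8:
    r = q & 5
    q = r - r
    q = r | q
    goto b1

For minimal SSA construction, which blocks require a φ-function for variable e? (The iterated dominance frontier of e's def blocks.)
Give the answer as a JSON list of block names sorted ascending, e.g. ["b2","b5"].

Answer: ["b1", "b8"]

Working:
idom tree: b1←b0 b2←b1 b3←b1 b4←b2 b5←b2 b6←b1 b7←b1 b8←b1
Dom∩ at merges:
  b1: preds {b0,b7,b8}: {b0} ∩ {b0,b1,b7} ∩ {b0,b1,b8} = {b0}; idom=b0
  b6: preds {b3,b4}: {b0,b1,b3} ∩ {b0,b1,b2,b4} = {b0,b1}; idom=b1
  b7: preds {b5,b6}: {b0,b1,b2,b5} ∩ {b0,b1,b6} = {b0,b1}; idom=b1
  b8: preds {b5,b7}: {b0,b1,b2,b5} ∩ {b0,b1,b7} = {b0,b1}; idom=b1

DF derivation:
  b1←b0: walk · to b0
  b1←b7: walk b7→b1 to b0
  b1←b8: walk b8→b1 to b0
  b6←b3: walk b3 to b1
  b6←b4: walk b4→b2 to b1
  b7←b5: walk b5→b2 to b1
  b7←b6: walk b6 to b1
  b8←b5: walk b5→b2 to b1
  b8←b7: walk b7 to b1
  b0 → ∅
  b1 → {b1}
  b2 → {b6,b7,b8}
  b3 → {b6}
  b4 → {b6}
  b5 → {b7,b8}
  b6 → {b7}
  b7 → {b1,b8}
  b8 → {b1}

φ for e: defs {b0,b7}
  DF⁺ = {b1,b8}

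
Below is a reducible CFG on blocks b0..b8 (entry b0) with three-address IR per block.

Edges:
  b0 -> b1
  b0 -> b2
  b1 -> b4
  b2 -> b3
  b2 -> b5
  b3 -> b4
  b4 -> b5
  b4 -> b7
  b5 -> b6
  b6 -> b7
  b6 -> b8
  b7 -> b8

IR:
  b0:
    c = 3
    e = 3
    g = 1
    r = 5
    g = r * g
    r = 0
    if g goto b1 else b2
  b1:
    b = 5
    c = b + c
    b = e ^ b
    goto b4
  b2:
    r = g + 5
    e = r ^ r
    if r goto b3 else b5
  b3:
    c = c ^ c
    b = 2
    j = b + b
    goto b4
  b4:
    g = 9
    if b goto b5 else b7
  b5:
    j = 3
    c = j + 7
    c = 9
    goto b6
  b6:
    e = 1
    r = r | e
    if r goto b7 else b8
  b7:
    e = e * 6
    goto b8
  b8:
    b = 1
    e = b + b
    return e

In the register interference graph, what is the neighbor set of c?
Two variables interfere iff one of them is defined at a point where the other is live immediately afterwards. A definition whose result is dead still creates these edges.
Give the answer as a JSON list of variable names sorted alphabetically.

Answer: ["b", "e", "g", "r"]

Derivation:
def/use:
  b0: {c,e,g,r} / ∅
  b1: {b,c} / {c,e}
  b2: {e,r} / {g}
  b3: {b,c,j} / {c}
  b4: {g} / {b}
  b5: {c,j} / ∅
  b6: {e,r} / {r}
  b7: {e} / {e}
  b8: {b,e} / ∅

Live sets:
  b0 li=∅ lo={c,e,g,r}
  b1 li={c,e,r} lo={b,e,r}
  b2 li={c,g} lo={c,e,r}
  b3 li={c,e,r} lo={b,e,r}
  b4 li={b,e,r} lo={e,r}
  b5 li={r} lo={r}
  b6 li={r} lo={e}
  b7 li={e} lo=∅
  b8 li=∅ lo=∅

Conflict graph:
  b↔{c,e,g,j,r}
  c↔{b,e,g,r}
  e↔{b,c,g,j,r}
  g↔{b,c,e,r}
  j↔{b,e,r}
  r↔{b,c,e,g,j}

N(c) = ["b", "e", "g", "r"]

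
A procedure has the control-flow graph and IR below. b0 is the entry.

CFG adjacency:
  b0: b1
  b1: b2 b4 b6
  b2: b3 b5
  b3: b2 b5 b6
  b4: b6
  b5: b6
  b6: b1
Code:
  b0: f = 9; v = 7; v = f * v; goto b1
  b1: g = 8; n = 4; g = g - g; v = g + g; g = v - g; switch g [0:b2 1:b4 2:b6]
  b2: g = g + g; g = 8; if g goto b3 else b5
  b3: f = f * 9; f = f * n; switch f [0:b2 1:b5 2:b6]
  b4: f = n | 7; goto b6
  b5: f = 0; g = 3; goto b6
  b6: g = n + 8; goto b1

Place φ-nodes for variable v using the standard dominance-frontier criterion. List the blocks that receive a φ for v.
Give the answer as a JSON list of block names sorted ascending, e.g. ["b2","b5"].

idom tree: b1←b0 b2←b1 b3←b2 b4←b1 b5←b2 b6←b1
Dom∩ at merges:
  b1: preds {b0,b6}: {b0} ∩ {b0,b1,b6} = {b0}; idom=b0
  b2: preds {b1,b3}: {b0,b1} ∩ {b0,b1,b2,b3} = {b0,b1}; idom=b1
  b5: preds {b2,b3}: {b0,b1,b2} ∩ {b0,b1,b2,b3} = {b0,b1,b2}; idom=b2
  b6: preds {b1,b3,b4,b5}: {b0,b1} ∩ {b0,b1,b2,b3} ∩ {b0,b1,b4} ∩ {b0,b1,b2,b5} = {b0,b1}; idom=b1

Frontier:
  join b1 pred b0: · stop@b0
  join b1 pred b6: b6→b1 stop@b0
  join b2 pred b1: · stop@b1
  join b2 pred b3: b3→b2 stop@b1
  join b5 pred b2: · stop@b2
  join b5 pred b3: b3 stop@b2
  join b6 pred b1: · stop@b1
  join b6 pred b3: b3→b2 stop@b1
  join b6 pred b4: b4 stop@b1
  join b6 pred b5: b5→b2 stop@b1
  b0: DF=∅
  b1: DF={b1}
  b2: DF={b2,b6}
  b3: DF={b2,b5,b6}
  b4: DF={b6}
  b5: DF={b6}
  b6: DF={b1}

φ for v: defs {b0,b1}
  DF⁺ = {b1}

Answer: ["b1"]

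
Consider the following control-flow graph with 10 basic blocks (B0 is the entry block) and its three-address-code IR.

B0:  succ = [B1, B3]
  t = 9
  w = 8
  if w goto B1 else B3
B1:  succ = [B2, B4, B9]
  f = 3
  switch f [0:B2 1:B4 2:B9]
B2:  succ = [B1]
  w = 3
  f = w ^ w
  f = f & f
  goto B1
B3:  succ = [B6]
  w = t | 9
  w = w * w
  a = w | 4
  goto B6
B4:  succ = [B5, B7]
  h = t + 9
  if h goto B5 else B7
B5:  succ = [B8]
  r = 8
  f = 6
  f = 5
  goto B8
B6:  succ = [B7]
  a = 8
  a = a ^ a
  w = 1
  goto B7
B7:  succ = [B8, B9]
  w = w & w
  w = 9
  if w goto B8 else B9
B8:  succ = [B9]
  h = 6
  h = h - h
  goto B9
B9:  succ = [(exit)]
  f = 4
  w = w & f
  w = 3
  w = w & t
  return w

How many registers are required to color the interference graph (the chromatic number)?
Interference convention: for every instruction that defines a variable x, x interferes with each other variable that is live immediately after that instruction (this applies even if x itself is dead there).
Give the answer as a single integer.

Per-block:
  B0: {t,w} / ∅
  B1: {f} / ∅
  B2: {f,w} / ∅
  B3: {a,w} / {t}
  B4: {h} / {t}
  B5: {f,r} / ∅
  B6: {a,w} / ∅
  B7: {w} / {w}
  B8: {h} / ∅
  B9: {f,w} / {t,w}

Backward fixpoint:
  B0 li=∅ lo={t,w}
  B1 li={t,w} lo={t,w}
  B2 li={t} lo={t,w}
  B3 li={t} lo={t}
  B4 li={t,w} lo={t,w}
  B5 li={t,w} lo={t,w}
  B6 li={t} lo={t,w}
  B7 li={t,w} lo={t,w}
  B8 li={t,w} lo={t,w}
  B9 li={t,w} lo=∅

Interference:
  a — {t}
  f — {t,w}
  h — {t,w}
  r — {t,w}
  t — {a,f,h,r,w}
  w — {f,h,r,t}

Colouring:
  {f,t,w} pairwise interfere (3-clique) ⇒ χ ≥ 3
  assign a→r1 f→r2 h→r2 r→r2 t→r0 w→r1 — no edge inside a register ⇒ χ ≤ 3
  χ = 3

Answer: 3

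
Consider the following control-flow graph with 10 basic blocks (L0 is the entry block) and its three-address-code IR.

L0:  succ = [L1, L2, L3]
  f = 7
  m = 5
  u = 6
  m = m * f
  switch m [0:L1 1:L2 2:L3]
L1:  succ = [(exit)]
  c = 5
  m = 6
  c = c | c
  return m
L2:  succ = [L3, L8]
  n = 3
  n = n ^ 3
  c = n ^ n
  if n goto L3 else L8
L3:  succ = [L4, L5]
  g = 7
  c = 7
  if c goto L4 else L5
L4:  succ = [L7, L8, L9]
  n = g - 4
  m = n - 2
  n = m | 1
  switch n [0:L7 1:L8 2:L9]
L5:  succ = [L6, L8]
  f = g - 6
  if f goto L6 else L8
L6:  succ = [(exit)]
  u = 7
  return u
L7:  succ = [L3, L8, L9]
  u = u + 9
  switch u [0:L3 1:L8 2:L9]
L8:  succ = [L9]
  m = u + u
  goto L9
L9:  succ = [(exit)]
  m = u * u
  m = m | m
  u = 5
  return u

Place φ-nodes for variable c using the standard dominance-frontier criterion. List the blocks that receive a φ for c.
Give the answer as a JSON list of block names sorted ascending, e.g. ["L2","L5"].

idom tree: L1←L0 L2←L0 L3←L0 L4←L3 L5←L3 L6←L5 L7←L4 L8←L0 L9←L0
Join-block Dom:
  L3: preds {L0,L2,L7}: {L0} ∩ {L0,L2} ∩ {L0,L3,L4,L7} = {L0}; idom=L0
  L8: preds {L2,L4,L5,L7}: {L0,L2} ∩ {L0,L3,L4} ∩ {L0,L3,L5} ∩ {L0,L3,L4,L7} = {L0}; idom=L0
  L9: preds {L4,L7,L8}: {L0,L3,L4} ∩ {L0,L3,L4,L7} ∩ {L0,L8} = {L0}; idom=L0

DF derivation:
  L3←L0: walk · to L0
  L3←L2: walk L2 to L0
  L3←L7: walk L7→L4→L3 to L0
  L8←L2: walk L2 to L0
  L8←L4: walk L4→L3 to L0
  L8←L5: walk L5→L3 to L0
  L8←L7: walk L7→L4→L3 to L0
  L9←L4: walk L4→L3 to L0
  L9←L7: walk L7→L4→L3 to L0
  L9←L8: walk L8 to L0
  L0 → ∅
  L1 → ∅
  L2 → {L3,L8}
  L3 → {L3,L8,L9}
  L4 → {L3,L8,L9}
  L5 → {L8}
  L6 → ∅
  L7 → {L3,L8,L9}
  L8 → {L9}
  L9 → ∅

φ for c: defs {L1,L2,L3}
  DF⁺ = {L3,L8,L9}

Answer: ["L3", "L8", "L9"]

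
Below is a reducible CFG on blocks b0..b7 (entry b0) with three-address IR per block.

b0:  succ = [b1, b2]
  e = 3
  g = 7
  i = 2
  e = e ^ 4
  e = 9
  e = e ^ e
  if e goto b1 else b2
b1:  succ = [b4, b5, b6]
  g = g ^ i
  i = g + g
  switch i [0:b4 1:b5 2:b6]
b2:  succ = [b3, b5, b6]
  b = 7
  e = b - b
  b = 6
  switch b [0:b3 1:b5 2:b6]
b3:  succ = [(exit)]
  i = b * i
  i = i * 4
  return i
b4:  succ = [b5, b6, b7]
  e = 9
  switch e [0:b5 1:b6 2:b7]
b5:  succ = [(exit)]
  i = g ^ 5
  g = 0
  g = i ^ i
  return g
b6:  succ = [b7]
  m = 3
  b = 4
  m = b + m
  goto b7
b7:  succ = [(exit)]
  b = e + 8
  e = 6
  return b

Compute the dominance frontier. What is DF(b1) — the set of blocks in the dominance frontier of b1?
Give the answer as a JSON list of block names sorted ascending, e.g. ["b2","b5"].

idom tree: b1←b0 b2←b0 b3←b2 b4←b1 b5←b0 b6←b0 b7←b0
Dom at joins:
  b5: preds {b1,b2,b4}: {b0,b1} ∩ {b0,b2} ∩ {b0,b1,b4} = {b0}; idom=b0
  b6: preds {b1,b2,b4}: {b0,b1} ∩ {b0,b2} ∩ {b0,b1,b4} = {b0}; idom=b0
  b7: preds {b4,b6}: {b0,b1,b4} ∩ {b0,b6} = {b0}; idom=b0

DF derivation:
  join b5 pred b1: b1 stop@b0
  join b5 pred b2: b2 stop@b0
  join b5 pred b4: b4→b1 stop@b0
  join b6 pred b1: b1 stop@b0
  join b6 pred b2: b2 stop@b0
  join b6 pred b4: b4→b1 stop@b0
  join b7 pred b4: b4→b1 stop@b0
  join b7 pred b6: b6 stop@b0
  DF(b0)=∅
  DF(b1)={b5,b6,b7}
  DF(b2)={b5,b6}
  DF(b3)=∅
  DF(b4)={b5,b6,b7}
  DF(b5)=∅
  DF(b6)={b7}
  DF(b7)=∅

DF(b1) = ["b5", "b6", "b7"]

Answer: ["b5", "b6", "b7"]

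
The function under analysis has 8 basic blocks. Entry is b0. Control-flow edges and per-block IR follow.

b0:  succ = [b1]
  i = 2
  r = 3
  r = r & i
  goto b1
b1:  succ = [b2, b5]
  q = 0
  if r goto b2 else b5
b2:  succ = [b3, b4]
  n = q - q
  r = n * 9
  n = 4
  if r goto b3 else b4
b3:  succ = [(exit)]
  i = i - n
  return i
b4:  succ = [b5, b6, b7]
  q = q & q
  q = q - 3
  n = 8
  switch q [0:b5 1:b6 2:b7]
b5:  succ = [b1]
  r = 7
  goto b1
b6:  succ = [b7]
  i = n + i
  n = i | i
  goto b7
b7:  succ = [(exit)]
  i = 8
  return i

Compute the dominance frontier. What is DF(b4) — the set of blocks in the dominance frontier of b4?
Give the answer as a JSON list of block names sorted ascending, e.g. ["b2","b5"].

idom tree: b1←b0 b2←b1 b3←b2 b4←b2 b5←b1 b6←b4 b7←b4
Dom∩ at merges:
  b1: preds {b0,b5}: {b0} ∩ {b0,b1,b5} = {b0}; idom=b0
  b5: preds {b1,b4}: {b0,b1} ∩ {b0,b1,b2,b4} = {b0,b1}; idom=b1
  b7: preds {b4,b6}: {b0,b1,b2,b4} ∩ {b0,b1,b2,b4,b6} = {b0,b1,b2,b4}; idom=b4

Frontier:
  join b1 pred b0: · stop@b0
  join b1 pred b5: b5→b1 stop@b0
  join b5 pred b1: · stop@b1
  join b5 pred b4: b4→b2 stop@b1
  join b7 pred b4: · stop@b4
  join b7 pred b6: b6 stop@b4
  DF(b0)=∅
  DF(b1)={b1}
  DF(b2)={b5}
  DF(b3)=∅
  DF(b4)={b5}
  DF(b5)={b1}
  DF(b6)={b7}
  DF(b7)=∅

DF(b4) = ["b5"]

Answer: ["b5"]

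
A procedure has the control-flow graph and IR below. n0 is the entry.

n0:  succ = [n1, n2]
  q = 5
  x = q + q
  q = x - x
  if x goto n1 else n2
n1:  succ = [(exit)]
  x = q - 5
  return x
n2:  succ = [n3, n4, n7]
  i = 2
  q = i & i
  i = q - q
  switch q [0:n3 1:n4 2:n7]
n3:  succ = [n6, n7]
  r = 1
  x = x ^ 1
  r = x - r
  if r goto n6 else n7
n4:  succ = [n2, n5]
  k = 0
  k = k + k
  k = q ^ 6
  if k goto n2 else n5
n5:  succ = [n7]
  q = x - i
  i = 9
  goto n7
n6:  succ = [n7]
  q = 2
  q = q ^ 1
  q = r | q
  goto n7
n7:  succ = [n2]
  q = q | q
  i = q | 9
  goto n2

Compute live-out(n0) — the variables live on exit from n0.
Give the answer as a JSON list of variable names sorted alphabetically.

Answer: ["q", "x"]

Analysis:
def/use:
  n0: def={q,x} ue=∅
  n1: def={x} ue={q}
  n2: def={i,q} ue=∅
  n3: def={r,x} ue={x}
  n4: def={k} ue={q}
  n5: def={i,q} ue={i,x}
  n6: def={q} ue={r}
  n7: def={i,q} ue={q}

Live sets:
  live n0: ∅→{q,x}
  live n1: {q}→∅
  live n2: {x}→{i,q,x}
  live n3: {q,x}→{q,r,x}
  live n4: {i,q,x}→{i,x}
  live n5: {i,x}→{q,x}
  live n6: {r,x}→{q,x}
  live n7: {q,x}→{x}

live-out(n0) = ["q", "x"]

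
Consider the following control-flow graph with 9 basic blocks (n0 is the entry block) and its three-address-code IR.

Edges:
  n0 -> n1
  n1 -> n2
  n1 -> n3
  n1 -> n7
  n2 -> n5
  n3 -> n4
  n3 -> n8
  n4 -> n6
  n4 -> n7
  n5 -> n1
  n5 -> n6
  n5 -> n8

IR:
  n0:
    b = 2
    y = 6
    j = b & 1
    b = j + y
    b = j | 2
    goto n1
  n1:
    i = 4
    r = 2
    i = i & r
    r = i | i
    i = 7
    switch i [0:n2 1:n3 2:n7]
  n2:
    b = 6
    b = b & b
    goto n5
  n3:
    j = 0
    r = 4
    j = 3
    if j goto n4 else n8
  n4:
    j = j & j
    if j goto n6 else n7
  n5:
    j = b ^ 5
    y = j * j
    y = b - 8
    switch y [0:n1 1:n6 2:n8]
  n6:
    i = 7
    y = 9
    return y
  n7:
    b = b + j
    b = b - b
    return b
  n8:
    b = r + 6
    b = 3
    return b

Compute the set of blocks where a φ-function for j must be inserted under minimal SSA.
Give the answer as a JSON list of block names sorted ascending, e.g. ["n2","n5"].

idom tree: n1←n0 n2←n1 n3←n1 n4←n3 n5←n2 n6←n1 n7←n1 n8←n1
Dom at joins:
  n1: preds {n0,n5}: {n0} ∩ {n0,n1,n2,n5} = {n0}; idom=n0
  n6: preds {n4,n5}: {n0,n1,n3,n4} ∩ {n0,n1,n2,n5} = {n0,n1}; idom=n1
  n7: preds {n1,n4}: {n0,n1} ∩ {n0,n1,n3,n4} = {n0,n1}; idom=n1
  n8: preds {n3,n5}: {n0,n1,n3} ∩ {n0,n1,n2,n5} = {n0,n1}; idom=n1

DF walk-up:
  n1←n0: walk · to n0
  n1←n5: walk n5→n2→n1 to n0
  n6←n4: walk n4→n3 to n1
  n6←n5: walk n5→n2 to n1
  n7←n1: walk · to n1
  n7←n4: walk n4→n3 to n1
  n8←n3: walk n3 to n1
  n8←n5: walk n5→n2 to n1
  DF(n0)=∅
  DF(n1)={n1}
  DF(n2)={n1,n6,n8}
  DF(n3)={n6,n7,n8}
  DF(n4)={n6,n7}
  DF(n5)={n1,n6,n8}
  DF(n6)=∅
  DF(n7)=∅
  DF(n8)=∅

φ for j: defs {n0,n3,n4,n5}
  DF⁺ = {n1,n6,n7,n8}

Answer: ["n1", "n6", "n7", "n8"]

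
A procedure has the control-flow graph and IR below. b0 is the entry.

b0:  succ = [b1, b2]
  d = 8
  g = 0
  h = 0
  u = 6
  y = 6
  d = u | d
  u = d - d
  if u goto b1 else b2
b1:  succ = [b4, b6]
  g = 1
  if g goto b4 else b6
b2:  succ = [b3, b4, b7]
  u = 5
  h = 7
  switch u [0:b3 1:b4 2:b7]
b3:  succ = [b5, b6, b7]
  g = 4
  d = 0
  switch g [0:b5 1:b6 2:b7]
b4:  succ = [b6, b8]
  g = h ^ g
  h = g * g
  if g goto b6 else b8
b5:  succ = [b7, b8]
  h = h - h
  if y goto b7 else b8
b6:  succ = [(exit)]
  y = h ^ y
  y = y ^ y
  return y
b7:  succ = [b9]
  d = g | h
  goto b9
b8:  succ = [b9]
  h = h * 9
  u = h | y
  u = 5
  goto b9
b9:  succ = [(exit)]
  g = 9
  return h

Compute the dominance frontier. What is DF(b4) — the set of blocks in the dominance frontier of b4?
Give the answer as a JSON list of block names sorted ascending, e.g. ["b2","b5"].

idom tree: b1←b0 b2←b0 b3←b2 b4←b0 b5←b3 b6←b0 b7←b2 b8←b0 b9←b0
Dom at joins:
  b4: preds {b1,b2}: {b0,b1} ∩ {b0,b2} = {b0}; idom=b0
  b6: preds {b1,b3,b4}: {b0,b1} ∩ {b0,b2,b3} ∩ {b0,b4} = {b0}; idom=b0
  b7: preds {b2,b3,b5}: {b0,b2} ∩ {b0,b2,b3} ∩ {b0,b2,b3,b5} = {b0,b2}; idom=b2
  b8: preds {b4,b5}: {b0,b4} ∩ {b0,b2,b3,b5} = {b0}; idom=b0
  b9: preds {b7,b8}: {b0,b2,b7} ∩ {b0,b8} = {b0}; idom=b0

DF derivation:
  join b4 pred b1: b1 stop@b0
  join b4 pred b2: b2 stop@b0
  join b6 pred b1: b1 stop@b0
  join b6 pred b3: b3→b2 stop@b0
  join b6 pred b4: b4 stop@b0
  join b7 pred b2: · stop@b2
  join b7 pred b3: b3 stop@b2
  join b7 pred b5: b5→b3 stop@b2
  join b8 pred b4: b4 stop@b0
  join b8 pred b5: b5→b3→b2 stop@b0
  join b9 pred b7: b7→b2 stop@b0
  join b9 pred b8: b8 stop@b0
  b0: DF=∅
  b1: DF={b4,b6}
  b2: DF={b4,b6,b8,b9}
  b3: DF={b6,b7,b8}
  b4: DF={b6,b8}
  b5: DF={b7,b8}
  b6: DF=∅
  b7: DF={b9}
  b8: DF={b9}
  b9: DF=∅

DF(b4) = ["b6", "b8"]

Answer: ["b6", "b8"]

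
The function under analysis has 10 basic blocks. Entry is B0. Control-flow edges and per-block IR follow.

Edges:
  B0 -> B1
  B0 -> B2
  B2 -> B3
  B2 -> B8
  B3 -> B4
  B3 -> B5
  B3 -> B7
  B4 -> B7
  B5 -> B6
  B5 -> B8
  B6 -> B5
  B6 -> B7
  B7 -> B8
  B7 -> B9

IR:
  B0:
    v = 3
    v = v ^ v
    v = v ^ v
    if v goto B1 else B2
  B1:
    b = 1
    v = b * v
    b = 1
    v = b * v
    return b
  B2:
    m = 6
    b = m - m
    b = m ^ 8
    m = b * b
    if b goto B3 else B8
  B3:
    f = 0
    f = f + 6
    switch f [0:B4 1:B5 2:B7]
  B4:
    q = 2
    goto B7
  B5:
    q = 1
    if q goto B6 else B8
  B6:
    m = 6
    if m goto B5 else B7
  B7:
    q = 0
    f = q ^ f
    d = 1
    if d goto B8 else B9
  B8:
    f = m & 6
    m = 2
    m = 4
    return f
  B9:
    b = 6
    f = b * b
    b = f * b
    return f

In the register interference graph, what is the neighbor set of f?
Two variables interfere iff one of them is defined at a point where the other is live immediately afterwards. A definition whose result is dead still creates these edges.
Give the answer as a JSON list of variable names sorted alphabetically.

Block summaries:
  B0: def={v} ue=∅
  B1: def={b,v} ue={v}
  B2: def={b,m} ue=∅
  B3: def={f} ue=∅
  B4: def={q} ue=∅
  B5: def={q} ue=∅
  B6: def={m} ue=∅
  B7: def={d,f,q} ue={f}
  B8: def={f,m} ue={m}
  B9: def={b,f} ue=∅

Backward fixpoint:
  live B0: ∅→{v}
  live B1: {v}→∅
  live B2: ∅→{m}
  live B3: {m}→{f,m}
  live B4: {f,m}→{f,m}
  live B5: {f,m}→{f,m}
  live B6: {f}→{f,m}
  live B7: {f,m}→{m}
  live B8: {m}→∅
  live B9: ∅→∅

Interference:
  b↔{f,m,v}
  d↔{m}
  f↔{b,m,q}
  m↔{b,d,f,q}
  q↔{f,m}
  v↔{b}

N(f) = ["b", "m", "q"]

Answer: ["b", "m", "q"]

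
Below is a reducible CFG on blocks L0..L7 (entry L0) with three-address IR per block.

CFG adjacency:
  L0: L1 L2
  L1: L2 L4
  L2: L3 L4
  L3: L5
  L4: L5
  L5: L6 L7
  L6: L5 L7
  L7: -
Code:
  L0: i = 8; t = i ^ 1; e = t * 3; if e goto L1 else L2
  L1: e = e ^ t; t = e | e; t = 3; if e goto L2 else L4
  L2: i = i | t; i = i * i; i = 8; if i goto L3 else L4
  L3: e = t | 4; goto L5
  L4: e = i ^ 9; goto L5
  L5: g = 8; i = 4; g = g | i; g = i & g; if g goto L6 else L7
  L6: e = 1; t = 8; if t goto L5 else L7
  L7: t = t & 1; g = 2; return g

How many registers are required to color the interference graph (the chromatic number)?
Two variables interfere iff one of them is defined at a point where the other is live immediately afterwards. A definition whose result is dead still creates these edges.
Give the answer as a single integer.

Answer: 3

Derivation:
Block summaries:
  L0: {e,i,t} / ∅
  L1: {e,t} / {e,t}
  L2: {i} / {i,t}
  L3: {e} / {t}
  L4: {e} / {i}
  L5: {g,i} / ∅
  L6: {e,t} / ∅
  L7: {g,t} / {t}

Liveness:
  live L0: ∅→{e,i,t}
  live L1: {e,i,t}→{i,t}
  live L2: {i,t}→{i,t}
  live L3: {t}→{t}
  live L4: {i,t}→{t}
  live L5: {t}→{t}
  live L6: ∅→{t}
  live L7: {t}→∅

Interfere edges:
  e↔{i,t}
  g↔{i,t}
  i↔{e,g,t}
  t↔{e,g,i}

Colouring:
  clique {e,i,t} ⇒ need ≥ 3
  assign e→R2 g→R2 i→R0 t→R1 — no edge inside a register ⇒ χ ≤ 3
  χ = 3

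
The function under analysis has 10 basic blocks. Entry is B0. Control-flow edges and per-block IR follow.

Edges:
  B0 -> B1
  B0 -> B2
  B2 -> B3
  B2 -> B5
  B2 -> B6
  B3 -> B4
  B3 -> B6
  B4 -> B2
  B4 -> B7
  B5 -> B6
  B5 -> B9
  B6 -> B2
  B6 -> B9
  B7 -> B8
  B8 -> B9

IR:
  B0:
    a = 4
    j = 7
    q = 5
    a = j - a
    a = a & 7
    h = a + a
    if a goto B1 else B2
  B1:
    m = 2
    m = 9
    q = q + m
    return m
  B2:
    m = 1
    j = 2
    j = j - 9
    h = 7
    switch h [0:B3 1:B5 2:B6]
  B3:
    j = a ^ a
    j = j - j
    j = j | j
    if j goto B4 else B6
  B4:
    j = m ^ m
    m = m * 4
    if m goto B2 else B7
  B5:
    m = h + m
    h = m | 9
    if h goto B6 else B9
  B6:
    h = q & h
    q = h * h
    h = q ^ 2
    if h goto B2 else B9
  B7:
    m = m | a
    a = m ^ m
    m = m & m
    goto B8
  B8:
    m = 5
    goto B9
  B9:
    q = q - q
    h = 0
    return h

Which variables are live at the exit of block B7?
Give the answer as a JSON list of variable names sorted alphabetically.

Block summaries:
  B0 def {a,h,j,q} use ∅
  B1 def {m,q} use {q}
  B2 def {h,j,m} use ∅
  B3 def {j} use {a}
  B4 def {j,m} use {m}
  B5 def {h,m} use {h,m}
  B6 def {h,q} use {h,q}
  B7 def {a,m} use {a,m}
  B8 def {m} use ∅
  B9 def {h,q} use {q}

Backward fixpoint:
  live B0: ∅→{a,q}
  live B1: {q}→∅
  live B2: {a,q}→{a,h,m,q}
  live B3: {a,h,m,q}→{a,h,m,q}
  live B4: {a,m,q}→{a,m,q}
  live B5: {a,h,m,q}→{a,h,q}
  live B6: {a,h,q}→{a,q}
  live B7: {a,m,q}→{q}
  live B8: {q}→{q}
  live B9: {q}→∅

live-out(B7) = ["q"]

Answer: ["q"]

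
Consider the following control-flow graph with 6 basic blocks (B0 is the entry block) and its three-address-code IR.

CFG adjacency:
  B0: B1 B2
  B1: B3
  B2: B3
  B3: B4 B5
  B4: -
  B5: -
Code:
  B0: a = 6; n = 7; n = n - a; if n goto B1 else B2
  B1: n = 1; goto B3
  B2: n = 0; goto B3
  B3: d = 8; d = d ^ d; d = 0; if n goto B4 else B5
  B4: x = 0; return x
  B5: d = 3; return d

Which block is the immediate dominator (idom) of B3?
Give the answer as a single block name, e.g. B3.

idom tree: B1←B0 B2←B0 B3←B0 B4←B3 B5←B3
Join-block Dom:
  B3: preds {B1,B2}: {B0,B1} ∩ {B0,B2} = {B0}; idom=B0

idom(B3) = B0

Answer: B0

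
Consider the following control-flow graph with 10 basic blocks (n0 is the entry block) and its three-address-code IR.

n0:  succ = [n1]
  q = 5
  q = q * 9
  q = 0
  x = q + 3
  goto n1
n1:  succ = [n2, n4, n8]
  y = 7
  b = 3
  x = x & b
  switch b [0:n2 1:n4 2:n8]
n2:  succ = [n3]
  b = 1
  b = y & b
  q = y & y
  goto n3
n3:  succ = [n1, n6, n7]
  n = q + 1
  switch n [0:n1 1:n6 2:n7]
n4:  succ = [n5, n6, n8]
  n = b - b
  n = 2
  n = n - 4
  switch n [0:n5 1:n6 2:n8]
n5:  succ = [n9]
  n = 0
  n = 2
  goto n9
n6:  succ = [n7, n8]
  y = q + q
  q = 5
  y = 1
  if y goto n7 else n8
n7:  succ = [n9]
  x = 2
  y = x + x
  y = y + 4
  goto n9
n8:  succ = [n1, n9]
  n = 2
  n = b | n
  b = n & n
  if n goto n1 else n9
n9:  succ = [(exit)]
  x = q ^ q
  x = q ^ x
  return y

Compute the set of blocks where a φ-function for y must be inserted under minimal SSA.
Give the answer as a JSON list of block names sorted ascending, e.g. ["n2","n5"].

Answer: ["n1", "n7", "n8", "n9"]

Derivation:
idom tree: n1←n0 n2←n1 n3←n2 n4←n1 n5←n4 n6←n1 n7←n1 n8←n1 n9←n1
Join-block Dom:
  n1: preds {n0,n3,n8}: {n0} ∩ {n0,n1,n2,n3} ∩ {n0,n1,n8} = {n0}; idom=n0
  n6: preds {n3,n4}: {n0,n1,n2,n3} ∩ {n0,n1,n4} = {n0,n1}; idom=n1
  n7: preds {n3,n6}: {n0,n1,n2,n3} ∩ {n0,n1,n6} = {n0,n1}; idom=n1
  n8: preds {n1,n4,n6}: {n0,n1} ∩ {n0,n1,n4} ∩ {n0,n1,n6} = {n0,n1}; idom=n1
  n9: preds {n5,n7,n8}: {n0,n1,n4,n5} ∩ {n0,n1,n7} ∩ {n0,n1,n8} = {n0,n1}; idom=n1

DF walk-up:
  n1←n0: walk · to n0
  n1←n3: walk n3→n2→n1 to n0
  n1←n8: walk n8→n1 to n0
  n6←n3: walk n3→n2 to n1
  n6←n4: walk n4 to n1
  n7←n3: walk n3→n2 to n1
  n7←n6: walk n6 to n1
  n8←n1: walk · to n1
  n8←n4: walk n4 to n1
  n8←n6: walk n6 to n1
  n9←n5: walk n5→n4 to n1
  n9←n7: walk n7 to n1
  n9←n8: walk n8 to n1
  DF(n0)=∅
  DF(n1)={n1}
  DF(n2)={n1,n6,n7}
  DF(n3)={n1,n6,n7}
  DF(n4)={n6,n8,n9}
  DF(n5)={n9}
  DF(n6)={n7,n8}
  DF(n7)={n9}
  DF(n8)={n1,n9}
  DF(n9)=∅

φ for y: defs {n1,n6,n7}
  DF⁺ = {n1,n7,n8,n9}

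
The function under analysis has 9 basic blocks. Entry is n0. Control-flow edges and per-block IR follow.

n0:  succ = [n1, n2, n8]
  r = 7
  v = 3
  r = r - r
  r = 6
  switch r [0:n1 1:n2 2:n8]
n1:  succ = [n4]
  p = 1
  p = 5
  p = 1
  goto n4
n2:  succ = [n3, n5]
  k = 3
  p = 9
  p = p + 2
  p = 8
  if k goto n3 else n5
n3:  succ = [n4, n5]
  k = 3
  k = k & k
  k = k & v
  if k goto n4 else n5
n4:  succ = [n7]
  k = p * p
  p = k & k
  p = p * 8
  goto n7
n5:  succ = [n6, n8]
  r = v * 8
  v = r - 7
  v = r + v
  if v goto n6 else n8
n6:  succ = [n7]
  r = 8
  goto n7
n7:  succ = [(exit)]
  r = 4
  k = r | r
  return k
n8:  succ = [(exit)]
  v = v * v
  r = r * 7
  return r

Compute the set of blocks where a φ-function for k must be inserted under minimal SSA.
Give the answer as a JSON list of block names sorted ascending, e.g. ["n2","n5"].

idom tree: n1←n0 n2←n0 n3←n2 n4←n0 n5←n2 n6←n5 n7←n0 n8←n0
Dom∩ at merges:
  n4: preds {n1,n3}: {n0,n1} ∩ {n0,n2,n3} = {n0}; idom=n0
  n5: preds {n2,n3}: {n0,n2} ∩ {n0,n2,n3} = {n0,n2}; idom=n2
  n7: preds {n4,n6}: {n0,n4} ∩ {n0,n2,n5,n6} = {n0}; idom=n0
  n8: preds {n0,n5}: {n0} ∩ {n0,n2,n5} = {n0}; idom=n0

DF derivation:
  join n4 pred n1: n1 stop@n0
  join n4 pred n3: n3→n2 stop@n0
  join n5 pred n2: · stop@n2
  join n5 pred n3: n3 stop@n2
  join n7 pred n4: n4 stop@n0
  join n7 pred n6: n6→n5→n2 stop@n0
  join n8 pred n0: · stop@n0
  join n8 pred n5: n5→n2 stop@n0
  n0 → ∅
  n1 → {n4}
  n2 → {n4,n7,n8}
  n3 → {n4,n5}
  n4 → {n7}
  n5 → {n7,n8}
  n6 → {n7}
  n7 → ∅
  n8 → ∅

φ for k: defs {n2,n3,n4,n7}
  DF⁺ = {n4,n5,n7,n8}

Answer: ["n4", "n5", "n7", "n8"]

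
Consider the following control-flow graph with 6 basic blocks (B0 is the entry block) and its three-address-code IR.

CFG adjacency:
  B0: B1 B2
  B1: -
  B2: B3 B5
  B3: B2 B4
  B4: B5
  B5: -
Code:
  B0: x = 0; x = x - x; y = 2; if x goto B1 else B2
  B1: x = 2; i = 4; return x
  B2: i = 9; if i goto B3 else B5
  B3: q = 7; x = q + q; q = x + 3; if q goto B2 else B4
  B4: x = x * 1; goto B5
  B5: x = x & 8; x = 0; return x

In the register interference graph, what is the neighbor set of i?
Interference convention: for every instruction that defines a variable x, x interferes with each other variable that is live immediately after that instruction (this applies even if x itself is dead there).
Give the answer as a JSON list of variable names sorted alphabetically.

Answer: ["x"]

Working:
Block summaries:
  B0 def {x,y} use ∅
  B1 def {i,x} use ∅
  B2 def {i} use ∅
  B3 def {q,x} use ∅
  B4 def {x} use {x}
  B5 def {x} use {x}

Liveness:
  B0: in=∅ out={x}
  B1: in=∅ out=∅
  B2: in={x} out={x}
  B3: in=∅ out={x}
  B4: in={x} out={x}
  B5: in={x} out=∅

Conflict graph:
  i — {x}
  q — {x}
  x — {i,q,y}
  y — {x}

N(i) = ["x"]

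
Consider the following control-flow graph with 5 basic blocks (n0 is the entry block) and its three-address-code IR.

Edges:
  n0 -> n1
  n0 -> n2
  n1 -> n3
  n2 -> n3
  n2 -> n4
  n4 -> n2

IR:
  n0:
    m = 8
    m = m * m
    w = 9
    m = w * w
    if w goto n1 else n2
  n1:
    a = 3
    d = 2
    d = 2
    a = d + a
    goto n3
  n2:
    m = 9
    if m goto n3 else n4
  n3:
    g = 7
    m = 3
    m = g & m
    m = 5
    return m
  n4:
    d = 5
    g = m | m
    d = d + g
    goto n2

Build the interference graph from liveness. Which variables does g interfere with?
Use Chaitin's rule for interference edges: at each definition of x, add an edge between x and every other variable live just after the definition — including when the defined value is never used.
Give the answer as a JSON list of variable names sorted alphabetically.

def/use:
  n0 def {m,w} use ∅
  n1 def {a,d} use ∅
  n2 def {m} use ∅
  n3 def {g,m} use ∅
  n4 def {d,g} use {m}

Backward fixpoint:
  n0: in=∅ out=∅
  n1: in=∅ out=∅
  n2: in=∅ out={m}
  n3: in=∅ out=∅
  n4: in={m} out=∅

Interference:
  a: {d}
  d: {a,g,m}
  g: {d,m}
  m: {d,g,w}
  w: {m}

N(g) = ["d", "m"]

Answer: ["d", "m"]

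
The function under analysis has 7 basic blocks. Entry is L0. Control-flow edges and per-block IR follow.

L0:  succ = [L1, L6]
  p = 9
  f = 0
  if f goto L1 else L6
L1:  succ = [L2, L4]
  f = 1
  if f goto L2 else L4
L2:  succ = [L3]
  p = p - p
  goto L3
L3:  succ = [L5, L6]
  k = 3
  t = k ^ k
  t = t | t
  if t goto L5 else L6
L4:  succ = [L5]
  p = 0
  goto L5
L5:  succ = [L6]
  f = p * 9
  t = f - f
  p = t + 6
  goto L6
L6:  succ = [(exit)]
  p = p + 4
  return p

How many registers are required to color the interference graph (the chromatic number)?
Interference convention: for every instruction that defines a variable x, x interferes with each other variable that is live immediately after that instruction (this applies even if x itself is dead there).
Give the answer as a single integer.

Answer: 2

Derivation:
def/use:
  L0 def {f,p} use ∅
  L1 def {f} use ∅
  L2 def {p} use {p}
  L3 def {k,t} use ∅
  L4 def {p} use ∅
  L5 def {f,p,t} use {p}
  L6 def {p} use {p}

Liveness:
  live L0: ∅→{p}
  live L1: {p}→{p}
  live L2: {p}→{p}
  live L3: {p}→{p}
  live L4: ∅→{p}
  live L5: {p}→{p}
  live L6: {p}→∅

Interfere edges:
  f: {p}
  k: {p}
  p: {f,k,t}
  t: {p}

Registers:
  clique {f,p} ⇒ need ≥ 2
  assign f→c1 k→c1 p→c0 t→c1 — no edge inside a register ⇒ χ ≤ 2
  χ = 2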